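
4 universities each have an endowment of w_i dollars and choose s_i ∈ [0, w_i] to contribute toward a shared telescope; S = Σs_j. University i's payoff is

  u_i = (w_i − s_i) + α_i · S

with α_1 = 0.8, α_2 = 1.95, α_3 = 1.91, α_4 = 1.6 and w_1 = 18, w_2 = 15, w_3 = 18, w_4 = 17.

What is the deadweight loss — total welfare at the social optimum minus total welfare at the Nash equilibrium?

∂u_i/∂s_i = α_i − 1, so university i contributes w_i if α_i > 1, else 0.
α_i > 1 for i ∈ {2, 3, 4}; NE contributions (0, 15, 18, 17), S = 50.
W^NE = Σw_i − S^NE + (Σα_i)·S^NE = 68 + 5.26·50 = 331.
Planner: ∂(Σu_j)/∂s_i = Σα_j − 1 = 5.26 > 0, so everyone contributes w_i; S^SO = 68, W^SO = 68 + 5.26·68 = 425.68.
Deadweight loss = 94.68.

94.68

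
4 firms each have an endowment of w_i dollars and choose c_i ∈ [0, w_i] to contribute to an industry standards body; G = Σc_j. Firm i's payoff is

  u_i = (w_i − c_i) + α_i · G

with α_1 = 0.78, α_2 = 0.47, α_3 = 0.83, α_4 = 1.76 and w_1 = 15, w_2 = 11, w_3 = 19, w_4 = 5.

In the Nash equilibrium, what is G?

∂u_i/∂c_i = α_i − 1, so firm i contributes w_i if α_i > 1, else 0.
α_i > 1 for i ∈ {4}; NE contributions (0, 0, 0, 5), G = 5.

5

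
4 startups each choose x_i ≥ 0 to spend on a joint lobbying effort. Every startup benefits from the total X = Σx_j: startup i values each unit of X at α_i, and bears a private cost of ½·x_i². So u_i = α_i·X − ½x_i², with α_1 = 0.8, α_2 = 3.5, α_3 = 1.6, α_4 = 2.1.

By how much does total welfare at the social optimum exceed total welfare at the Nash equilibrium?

73.93

Startup i's FOC: ∂u_i/∂x_i = α_i − x_i = 0, so x_i* = α_i.
NE contributions = (0.8, 3.5, 1.6, 2.1); X = 8.
W^NE = (Σα)·X − ½Σα_i² = 8² − ½·19.86 = 54.07.
Planner sets x_i = Σα_j = 8 for every i, so X^SO = 4·8 = 32.
W^SO = (Σα)·X^SO − ½·4·(Σα)² = (4/2)·8² = 128.
Deadweight loss = W^SO − W^NE = 73.93.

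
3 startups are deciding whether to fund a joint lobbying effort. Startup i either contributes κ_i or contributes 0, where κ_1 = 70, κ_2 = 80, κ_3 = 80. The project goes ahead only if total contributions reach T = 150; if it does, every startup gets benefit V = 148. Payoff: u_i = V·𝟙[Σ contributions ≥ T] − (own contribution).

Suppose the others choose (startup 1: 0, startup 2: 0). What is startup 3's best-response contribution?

Others' total = 0. Even contributing 80 gives 80 < 150: no benefit either way.
Best response: 0.

0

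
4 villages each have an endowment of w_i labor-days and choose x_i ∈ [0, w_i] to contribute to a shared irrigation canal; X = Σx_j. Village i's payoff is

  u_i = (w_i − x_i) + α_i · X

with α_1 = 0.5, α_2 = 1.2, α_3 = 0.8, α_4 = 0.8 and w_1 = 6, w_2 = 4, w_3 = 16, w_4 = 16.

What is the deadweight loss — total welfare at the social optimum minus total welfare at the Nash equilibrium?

87.4

∂u_i/∂x_i = α_i − 1, so village i contributes w_i if α_i > 1, else 0.
α_i > 1 for i ∈ {2}; NE contributions (0, 4, 0, 0), X = 4.
W^NE = Σw_i − X^NE + (Σα_i)·X^NE = 42 + 2.3·4 = 51.2.
Planner: ∂(Σu_j)/∂x_i = Σα_j − 1 = 2.3 > 0, so everyone contributes w_i; X^SO = 42, W^SO = 42 + 2.3·42 = 138.6.
Deadweight loss = 87.4.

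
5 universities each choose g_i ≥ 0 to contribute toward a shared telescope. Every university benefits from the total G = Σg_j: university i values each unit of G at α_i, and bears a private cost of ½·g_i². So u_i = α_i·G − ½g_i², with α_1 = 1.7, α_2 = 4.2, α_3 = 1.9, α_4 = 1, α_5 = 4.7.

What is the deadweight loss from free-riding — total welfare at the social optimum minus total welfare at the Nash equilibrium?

University i's FOC: ∂u_i/∂g_i = α_i − g_i = 0, so g_i* = α_i.
NE contributions = (1.7, 4.2, 1.9, 1, 4.7); G = 13.5.
W^NE = (Σα)·G − ½Σα_i² = 13.5² − ½·47.23 = 158.635.
Planner sets g_i = Σα_j = 13.5 for every i, so G^SO = 5·13.5 = 67.5.
W^SO = (Σα)·G^SO − ½·5·(Σα)² = (5/2)·13.5² = 455.625.
Deadweight loss = W^SO − W^NE = 296.99.

296.99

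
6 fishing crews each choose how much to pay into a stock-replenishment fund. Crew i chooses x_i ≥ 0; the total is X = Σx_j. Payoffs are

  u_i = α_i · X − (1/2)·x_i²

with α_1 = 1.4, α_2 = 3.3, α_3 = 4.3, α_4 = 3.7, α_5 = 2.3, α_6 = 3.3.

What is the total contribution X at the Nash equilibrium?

Crew i's FOC: ∂u_i/∂x_i = α_i − x_i = 0, so x_i* = α_i.
NE contributions = (1.4, 3.3, 4.3, 3.7, 2.3, 3.3); X = 18.3.

18.3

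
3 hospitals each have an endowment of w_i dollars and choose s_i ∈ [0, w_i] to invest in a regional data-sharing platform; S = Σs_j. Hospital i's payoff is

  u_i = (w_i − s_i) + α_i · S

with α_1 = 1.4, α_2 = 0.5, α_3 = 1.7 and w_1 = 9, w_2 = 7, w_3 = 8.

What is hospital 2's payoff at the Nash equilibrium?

∂u_i/∂s_i = α_i − 1, so hospital i contributes w_i if α_i > 1, else 0.
α_i > 1 for i ∈ {1, 3}; NE contributions (9, 0, 8), S = 17.
u_2 = (7 − 0) + 0.5·17 = 15.5.

15.5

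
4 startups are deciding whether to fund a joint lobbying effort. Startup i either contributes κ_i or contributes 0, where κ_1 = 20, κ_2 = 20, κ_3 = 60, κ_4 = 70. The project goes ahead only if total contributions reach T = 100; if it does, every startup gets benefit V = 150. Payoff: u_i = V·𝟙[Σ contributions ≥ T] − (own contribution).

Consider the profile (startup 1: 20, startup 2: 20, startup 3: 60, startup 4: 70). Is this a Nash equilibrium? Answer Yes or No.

No

Total = 170 ≥ 100: provided.
Startup 1 (pledges 20, payoff 130): dropping to 0 → total 150, payoff 150. Profitable deviation.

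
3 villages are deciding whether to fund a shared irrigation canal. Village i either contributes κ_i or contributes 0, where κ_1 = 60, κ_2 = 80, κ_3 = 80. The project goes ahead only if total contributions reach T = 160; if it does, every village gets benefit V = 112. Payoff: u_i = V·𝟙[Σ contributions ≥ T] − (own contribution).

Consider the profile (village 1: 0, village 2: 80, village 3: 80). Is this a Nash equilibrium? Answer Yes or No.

Total = 160 ≥ 160: provided.
Village 1 (pledges 0, payoff 112): pledging 60 → total 220, payoff 52. No gain.
Village 2 (pledges 80, payoff 32): dropping to 0 → total 80, payoff 0. No gain.
Village 3 (pledges 80, payoff 32): dropping to 0 → total 80, payoff 0. No gain.

Yes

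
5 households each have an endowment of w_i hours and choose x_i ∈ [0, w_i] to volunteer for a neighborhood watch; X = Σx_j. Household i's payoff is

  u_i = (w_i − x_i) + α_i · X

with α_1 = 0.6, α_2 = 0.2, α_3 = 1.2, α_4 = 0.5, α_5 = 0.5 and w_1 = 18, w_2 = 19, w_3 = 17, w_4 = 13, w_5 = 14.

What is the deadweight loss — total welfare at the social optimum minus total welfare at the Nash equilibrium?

∂u_i/∂x_i = α_i − 1, so household i contributes w_i if α_i > 1, else 0.
α_i > 1 for i ∈ {3}; NE contributions (0, 0, 17, 0, 0), X = 17.
W^NE = Σw_i − X^NE + (Σα_i)·X^NE = 81 + 2·17 = 115.
Planner: ∂(Σu_j)/∂x_i = Σα_j − 1 = 2 > 0, so everyone contributes w_i; X^SO = 81, W^SO = 81 + 2·81 = 243.
Deadweight loss = 128.

128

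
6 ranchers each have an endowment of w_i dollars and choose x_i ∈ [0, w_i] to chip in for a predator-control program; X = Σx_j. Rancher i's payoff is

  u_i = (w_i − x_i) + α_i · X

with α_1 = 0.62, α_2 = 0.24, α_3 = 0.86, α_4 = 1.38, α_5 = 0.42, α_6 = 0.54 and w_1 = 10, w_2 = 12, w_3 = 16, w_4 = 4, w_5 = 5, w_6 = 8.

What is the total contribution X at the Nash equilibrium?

4

∂u_i/∂x_i = α_i − 1, so rancher i contributes w_i if α_i > 1, else 0.
α_i > 1 for i ∈ {4}; NE contributions (0, 0, 0, 4, 0, 0), X = 4.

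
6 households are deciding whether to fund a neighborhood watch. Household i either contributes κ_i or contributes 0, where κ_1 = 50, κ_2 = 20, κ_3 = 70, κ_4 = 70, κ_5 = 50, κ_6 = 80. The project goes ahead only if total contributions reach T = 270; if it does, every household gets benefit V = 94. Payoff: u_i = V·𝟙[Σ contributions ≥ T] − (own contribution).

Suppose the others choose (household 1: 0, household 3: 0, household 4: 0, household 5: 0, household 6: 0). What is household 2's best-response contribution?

0

Others' total = 0. Even contributing 20 gives 20 < 270: no benefit either way.
Best response: 0.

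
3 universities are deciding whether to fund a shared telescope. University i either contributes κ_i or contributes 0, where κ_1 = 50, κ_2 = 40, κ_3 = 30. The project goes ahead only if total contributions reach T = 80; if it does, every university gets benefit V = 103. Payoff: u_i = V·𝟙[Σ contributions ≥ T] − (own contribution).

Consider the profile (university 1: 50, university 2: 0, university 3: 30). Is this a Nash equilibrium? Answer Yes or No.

Total = 80 ≥ 80: provided.
University 1 (pledges 50, payoff 53): dropping to 0 → total 30, payoff 0. No gain.
University 2 (pledges 0, payoff 103): pledging 40 → total 120, payoff 63. No gain.
University 3 (pledges 30, payoff 73): dropping to 0 → total 50, payoff 0. No gain.

Yes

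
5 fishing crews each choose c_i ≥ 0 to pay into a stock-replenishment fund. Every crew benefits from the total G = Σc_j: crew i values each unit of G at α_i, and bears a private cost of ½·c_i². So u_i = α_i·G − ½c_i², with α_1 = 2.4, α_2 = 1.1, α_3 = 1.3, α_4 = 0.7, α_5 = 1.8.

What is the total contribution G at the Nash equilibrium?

7.3

Crew i's FOC: ∂u_i/∂c_i = α_i − c_i = 0, so c_i* = α_i.
NE contributions = (2.4, 1.1, 1.3, 0.7, 1.8); G = 7.3.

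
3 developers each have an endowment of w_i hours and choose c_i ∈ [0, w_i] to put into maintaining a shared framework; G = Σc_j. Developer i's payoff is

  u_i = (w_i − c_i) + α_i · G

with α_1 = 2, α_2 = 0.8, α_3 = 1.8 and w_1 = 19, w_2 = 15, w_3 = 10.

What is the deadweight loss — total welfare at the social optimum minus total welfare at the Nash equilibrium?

∂u_i/∂c_i = α_i − 1, so developer i contributes w_i if α_i > 1, else 0.
α_i > 1 for i ∈ {1, 3}; NE contributions (19, 0, 10), G = 29.
W^NE = Σw_i − G^NE + (Σα_i)·G^NE = 44 + 3.6·29 = 148.4.
Planner: ∂(Σu_j)/∂c_i = Σα_j − 1 = 3.6 > 0, so everyone contributes w_i; G^SO = 44, W^SO = 44 + 3.6·44 = 202.4.
Deadweight loss = 54.

54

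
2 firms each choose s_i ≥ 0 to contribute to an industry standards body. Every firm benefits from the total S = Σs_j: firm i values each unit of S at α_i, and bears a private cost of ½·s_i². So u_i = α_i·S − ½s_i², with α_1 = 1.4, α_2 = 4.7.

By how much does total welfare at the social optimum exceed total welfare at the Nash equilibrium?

Firm i's FOC: ∂u_i/∂s_i = α_i − s_i = 0, so s_i* = α_i.
NE contributions = (1.4, 4.7); S = 6.1.
W^NE = (Σα)·S − ½Σα_i² = 6.1² − ½·24.05 = 25.185.
Planner sets s_i = Σα_j = 6.1 for every i, so S^SO = 2·6.1 = 12.2.
W^SO = (Σα)·S^SO − ½·2·(Σα)² = (2/2)·6.1² = 37.21.
Deadweight loss = W^SO − W^NE = 12.025.

12.025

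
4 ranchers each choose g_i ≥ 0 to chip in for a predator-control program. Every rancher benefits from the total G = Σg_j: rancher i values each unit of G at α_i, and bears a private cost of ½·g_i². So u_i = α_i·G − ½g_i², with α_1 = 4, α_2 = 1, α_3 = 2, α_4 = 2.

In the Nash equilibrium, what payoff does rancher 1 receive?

28

Rancher i's FOC: ∂u_i/∂g_i = α_i − g_i = 0, so g_i* = α_i.
NE contributions = (4, 1, 2, 2); G = 9.
u_1 = α_1·G − ½·(g_1)² = 4·9 − ½·4² = 28.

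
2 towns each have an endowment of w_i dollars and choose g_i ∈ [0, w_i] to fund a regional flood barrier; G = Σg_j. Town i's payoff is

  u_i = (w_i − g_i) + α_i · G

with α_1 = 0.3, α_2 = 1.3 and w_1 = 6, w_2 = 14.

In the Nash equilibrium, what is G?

14

∂u_i/∂g_i = α_i − 1, so town i contributes w_i if α_i > 1, else 0.
α_i > 1 for i ∈ {2}; NE contributions (0, 14), G = 14.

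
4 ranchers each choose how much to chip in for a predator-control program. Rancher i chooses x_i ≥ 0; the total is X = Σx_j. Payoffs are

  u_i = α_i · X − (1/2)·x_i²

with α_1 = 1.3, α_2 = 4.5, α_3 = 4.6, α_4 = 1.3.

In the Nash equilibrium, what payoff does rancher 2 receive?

Rancher i's FOC: ∂u_i/∂x_i = α_i − x_i = 0, so x_i* = α_i.
NE contributions = (1.3, 4.5, 4.6, 1.3); X = 11.7.
u_2 = α_2·X − ½·(x_2)² = 4.5·11.7 − ½·4.5² = 42.525.

42.525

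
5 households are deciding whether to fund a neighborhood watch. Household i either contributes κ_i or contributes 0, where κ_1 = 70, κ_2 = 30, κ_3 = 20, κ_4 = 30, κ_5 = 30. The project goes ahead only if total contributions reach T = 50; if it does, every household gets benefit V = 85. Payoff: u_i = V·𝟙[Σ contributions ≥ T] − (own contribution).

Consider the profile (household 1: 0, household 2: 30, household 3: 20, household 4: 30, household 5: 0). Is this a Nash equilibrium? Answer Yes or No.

Total = 80 ≥ 50: provided.
Household 1 (pledges 0, payoff 85): pledging 70 → total 150, payoff 15. No gain.
Household 2 (pledges 30, payoff 55): dropping to 0 → total 50, payoff 85. Profitable deviation.

No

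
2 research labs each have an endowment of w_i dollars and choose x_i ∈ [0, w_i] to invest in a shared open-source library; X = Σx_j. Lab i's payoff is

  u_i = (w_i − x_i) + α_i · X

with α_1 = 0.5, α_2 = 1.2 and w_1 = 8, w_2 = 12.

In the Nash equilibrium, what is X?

∂u_i/∂x_i = α_i − 1, so lab i contributes w_i if α_i > 1, else 0.
α_i > 1 for i ∈ {2}; NE contributions (0, 12), X = 12.

12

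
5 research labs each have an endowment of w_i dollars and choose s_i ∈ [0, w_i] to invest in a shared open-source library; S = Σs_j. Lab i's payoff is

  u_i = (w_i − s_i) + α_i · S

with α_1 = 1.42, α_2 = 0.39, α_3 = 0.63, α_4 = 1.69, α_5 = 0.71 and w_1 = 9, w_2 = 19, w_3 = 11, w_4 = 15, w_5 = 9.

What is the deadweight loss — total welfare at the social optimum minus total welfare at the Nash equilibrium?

149.76

∂u_i/∂s_i = α_i − 1, so lab i contributes w_i if α_i > 1, else 0.
α_i > 1 for i ∈ {1, 4}; NE contributions (9, 0, 0, 15, 0), S = 24.
W^NE = Σw_i − S^NE + (Σα_i)·S^NE = 63 + 3.84·24 = 155.16.
Planner: ∂(Σu_j)/∂s_i = Σα_j − 1 = 3.84 > 0, so everyone contributes w_i; S^SO = 63, W^SO = 63 + 3.84·63 = 304.92.
Deadweight loss = 149.76.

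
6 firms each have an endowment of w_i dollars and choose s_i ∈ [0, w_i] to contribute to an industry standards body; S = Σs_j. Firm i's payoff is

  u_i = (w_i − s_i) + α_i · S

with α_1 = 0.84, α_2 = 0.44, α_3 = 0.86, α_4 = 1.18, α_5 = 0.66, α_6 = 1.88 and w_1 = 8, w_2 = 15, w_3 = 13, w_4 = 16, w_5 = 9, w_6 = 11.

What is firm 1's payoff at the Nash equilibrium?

∂u_i/∂s_i = α_i − 1, so firm i contributes w_i if α_i > 1, else 0.
α_i > 1 for i ∈ {4, 6}; NE contributions (0, 0, 0, 16, 0, 11), S = 27.
u_1 = (8 − 0) + 0.84·27 = 30.68.

30.68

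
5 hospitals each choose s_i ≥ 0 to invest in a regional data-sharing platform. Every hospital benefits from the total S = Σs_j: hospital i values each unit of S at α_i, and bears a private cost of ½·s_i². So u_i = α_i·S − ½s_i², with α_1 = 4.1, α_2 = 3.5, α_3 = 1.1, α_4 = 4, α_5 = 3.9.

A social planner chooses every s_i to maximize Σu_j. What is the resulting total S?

Planner FOC: ∂(Σu_j)/∂s_i = (Σα_j) − s_i = 0, so s_i^SO = Σα_j = 16.6 for every i; S^SO = 83.

83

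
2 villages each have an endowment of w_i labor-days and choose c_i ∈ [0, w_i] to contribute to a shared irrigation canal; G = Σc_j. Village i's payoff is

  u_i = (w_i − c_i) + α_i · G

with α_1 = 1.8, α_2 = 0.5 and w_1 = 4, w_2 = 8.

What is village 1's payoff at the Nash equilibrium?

∂u_i/∂c_i = α_i − 1, so village i contributes w_i if α_i > 1, else 0.
α_i > 1 for i ∈ {1}; NE contributions (4, 0), G = 4.
u_1 = (4 − 4) + 1.8·4 = 7.2.

7.2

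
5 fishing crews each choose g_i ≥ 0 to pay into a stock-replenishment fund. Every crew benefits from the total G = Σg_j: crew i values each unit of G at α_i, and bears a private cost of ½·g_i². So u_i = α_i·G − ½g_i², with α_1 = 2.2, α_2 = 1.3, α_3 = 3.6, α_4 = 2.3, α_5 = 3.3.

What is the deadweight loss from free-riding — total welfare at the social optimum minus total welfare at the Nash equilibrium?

Crew i's FOC: ∂u_i/∂g_i = α_i − g_i = 0, so g_i* = α_i.
NE contributions = (2.2, 1.3, 3.6, 2.3, 3.3); G = 12.7.
W^NE = (Σα)·G − ½Σα_i² = 12.7² − ½·35.67 = 143.455.
Planner sets g_i = Σα_j = 12.7 for every i, so G^SO = 5·12.7 = 63.5.
W^SO = (Σα)·G^SO − ½·5·(Σα)² = (5/2)·12.7² = 403.225.
Deadweight loss = W^SO − W^NE = 259.77.

259.77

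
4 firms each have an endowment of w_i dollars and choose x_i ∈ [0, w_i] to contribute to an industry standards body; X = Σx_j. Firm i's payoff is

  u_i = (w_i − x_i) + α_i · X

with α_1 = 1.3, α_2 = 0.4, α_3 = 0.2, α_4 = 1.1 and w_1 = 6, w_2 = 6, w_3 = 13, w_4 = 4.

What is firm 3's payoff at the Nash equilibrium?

∂u_i/∂x_i = α_i − 1, so firm i contributes w_i if α_i > 1, else 0.
α_i > 1 for i ∈ {1, 4}; NE contributions (6, 0, 0, 4), X = 10.
u_3 = (13 − 0) + 0.2·10 = 15.

15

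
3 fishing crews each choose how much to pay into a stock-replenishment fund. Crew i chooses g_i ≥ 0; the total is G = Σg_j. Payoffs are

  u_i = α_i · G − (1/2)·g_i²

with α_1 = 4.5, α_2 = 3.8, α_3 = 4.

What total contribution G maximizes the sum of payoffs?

36.9

Planner FOC: ∂(Σu_j)/∂g_i = (Σα_j) − g_i = 0, so g_i^SO = Σα_j = 12.3 for every i; G^SO = 36.9.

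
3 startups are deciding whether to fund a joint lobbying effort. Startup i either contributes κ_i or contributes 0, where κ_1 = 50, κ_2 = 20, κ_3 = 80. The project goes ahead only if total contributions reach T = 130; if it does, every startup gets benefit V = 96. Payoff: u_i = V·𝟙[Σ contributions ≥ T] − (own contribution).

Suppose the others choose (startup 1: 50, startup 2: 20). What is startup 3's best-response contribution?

80

Others' total = 70. Contributing 80 brings total to 150 ≥ 130: gain V − κ_3 = 16.
Best response: 80.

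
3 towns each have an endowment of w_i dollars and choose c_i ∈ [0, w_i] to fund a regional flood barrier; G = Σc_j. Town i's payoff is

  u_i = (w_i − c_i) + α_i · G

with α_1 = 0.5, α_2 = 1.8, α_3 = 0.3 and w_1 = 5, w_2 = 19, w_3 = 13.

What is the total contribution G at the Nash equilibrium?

∂u_i/∂c_i = α_i − 1, so town i contributes w_i if α_i > 1, else 0.
α_i > 1 for i ∈ {2}; NE contributions (0, 19, 0), G = 19.

19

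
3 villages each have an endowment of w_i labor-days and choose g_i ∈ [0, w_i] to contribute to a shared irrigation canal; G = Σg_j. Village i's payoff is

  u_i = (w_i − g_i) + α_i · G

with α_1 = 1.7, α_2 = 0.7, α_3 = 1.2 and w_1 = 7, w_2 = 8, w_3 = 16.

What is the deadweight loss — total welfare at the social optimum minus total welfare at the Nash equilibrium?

∂u_i/∂g_i = α_i − 1, so village i contributes w_i if α_i > 1, else 0.
α_i > 1 for i ∈ {1, 3}; NE contributions (7, 0, 16), G = 23.
W^NE = Σw_i − G^NE + (Σα_i)·G^NE = 31 + 2.6·23 = 90.8.
Planner: ∂(Σu_j)/∂g_i = Σα_j − 1 = 2.6 > 0, so everyone contributes w_i; G^SO = 31, W^SO = 31 + 2.6·31 = 111.6.
Deadweight loss = 20.8.

20.8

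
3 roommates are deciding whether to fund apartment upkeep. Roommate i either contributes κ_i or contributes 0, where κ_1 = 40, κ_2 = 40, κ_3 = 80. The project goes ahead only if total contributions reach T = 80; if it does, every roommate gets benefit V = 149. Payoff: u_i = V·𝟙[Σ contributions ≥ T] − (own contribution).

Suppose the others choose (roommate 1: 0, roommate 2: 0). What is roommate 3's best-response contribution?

80

Others' total = 0. Contributing 80 brings total to 80 ≥ 80: gain V − κ_3 = 69.
Best response: 80.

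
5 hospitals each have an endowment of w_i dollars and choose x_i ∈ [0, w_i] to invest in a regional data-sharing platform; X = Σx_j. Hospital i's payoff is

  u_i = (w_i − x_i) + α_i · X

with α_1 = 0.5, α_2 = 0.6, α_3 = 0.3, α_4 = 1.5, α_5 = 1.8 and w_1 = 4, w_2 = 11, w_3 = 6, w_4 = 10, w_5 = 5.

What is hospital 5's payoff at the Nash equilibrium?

27

∂u_i/∂x_i = α_i − 1, so hospital i contributes w_i if α_i > 1, else 0.
α_i > 1 for i ∈ {4, 5}; NE contributions (0, 0, 0, 10, 5), X = 15.
u_5 = (5 − 5) + 1.8·15 = 27.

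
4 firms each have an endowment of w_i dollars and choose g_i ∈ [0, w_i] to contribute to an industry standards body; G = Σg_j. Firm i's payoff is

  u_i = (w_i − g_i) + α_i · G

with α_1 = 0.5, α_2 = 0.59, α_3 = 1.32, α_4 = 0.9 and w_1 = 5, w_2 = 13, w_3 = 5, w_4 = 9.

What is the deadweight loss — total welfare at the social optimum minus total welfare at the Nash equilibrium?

62.37

∂u_i/∂g_i = α_i − 1, so firm i contributes w_i if α_i > 1, else 0.
α_i > 1 for i ∈ {3}; NE contributions (0, 0, 5, 0), G = 5.
W^NE = Σw_i − G^NE + (Σα_i)·G^NE = 32 + 2.31·5 = 43.55.
Planner: ∂(Σu_j)/∂g_i = Σα_j − 1 = 2.31 > 0, so everyone contributes w_i; G^SO = 32, W^SO = 32 + 2.31·32 = 105.92.
Deadweight loss = 62.37.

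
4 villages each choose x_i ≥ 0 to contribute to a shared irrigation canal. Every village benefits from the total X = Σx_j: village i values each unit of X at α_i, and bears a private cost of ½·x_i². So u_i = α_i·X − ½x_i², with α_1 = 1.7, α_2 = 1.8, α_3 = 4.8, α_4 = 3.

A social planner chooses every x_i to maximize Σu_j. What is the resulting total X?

45.2

Planner FOC: ∂(Σu_j)/∂x_i = (Σα_j) − x_i = 0, so x_i^SO = Σα_j = 11.3 for every i; X^SO = 45.2.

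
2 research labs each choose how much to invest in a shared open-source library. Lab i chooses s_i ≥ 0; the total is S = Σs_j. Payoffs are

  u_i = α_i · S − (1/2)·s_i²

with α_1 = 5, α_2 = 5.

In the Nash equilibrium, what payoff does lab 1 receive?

37.5

Lab i's FOC: ∂u_i/∂s_i = α_i − s_i = 0, so s_i* = α_i.
NE contributions = (5, 5); S = 10.
u_1 = α_1·S − ½·(s_1)² = 5·10 − ½·5² = 37.5.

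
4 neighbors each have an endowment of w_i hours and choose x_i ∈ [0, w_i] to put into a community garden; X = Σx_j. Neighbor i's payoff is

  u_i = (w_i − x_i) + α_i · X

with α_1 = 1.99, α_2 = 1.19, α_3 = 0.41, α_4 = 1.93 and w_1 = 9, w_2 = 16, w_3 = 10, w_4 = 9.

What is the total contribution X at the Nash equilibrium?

34

∂u_i/∂x_i = α_i − 1, so neighbor i contributes w_i if α_i > 1, else 0.
α_i > 1 for i ∈ {1, 2, 4}; NE contributions (9, 16, 0, 9), X = 34.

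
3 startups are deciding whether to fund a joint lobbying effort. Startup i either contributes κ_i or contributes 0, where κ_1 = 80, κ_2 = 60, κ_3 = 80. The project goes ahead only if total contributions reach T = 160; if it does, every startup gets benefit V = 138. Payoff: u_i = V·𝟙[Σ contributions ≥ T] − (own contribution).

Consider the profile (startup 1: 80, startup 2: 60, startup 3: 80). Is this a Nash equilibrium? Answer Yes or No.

Total = 220 ≥ 160: provided.
Startup 1 (pledges 80, payoff 58): dropping to 0 → total 140, payoff 0. No gain.
Startup 2 (pledges 60, payoff 78): dropping to 0 → total 160, payoff 138. Profitable deviation.

No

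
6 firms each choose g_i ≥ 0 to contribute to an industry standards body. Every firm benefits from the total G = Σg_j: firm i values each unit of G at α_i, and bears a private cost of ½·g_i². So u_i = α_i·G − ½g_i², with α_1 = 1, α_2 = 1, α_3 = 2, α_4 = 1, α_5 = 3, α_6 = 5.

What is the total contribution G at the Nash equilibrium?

13

Firm i's FOC: ∂u_i/∂g_i = α_i − g_i = 0, so g_i* = α_i.
NE contributions = (1, 1, 2, 1, 3, 5); G = 13.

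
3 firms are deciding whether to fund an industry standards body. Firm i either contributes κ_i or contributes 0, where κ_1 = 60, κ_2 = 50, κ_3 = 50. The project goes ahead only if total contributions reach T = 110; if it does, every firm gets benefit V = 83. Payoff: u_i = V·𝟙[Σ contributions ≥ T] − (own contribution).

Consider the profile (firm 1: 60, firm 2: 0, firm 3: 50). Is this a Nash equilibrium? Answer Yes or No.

Total = 110 ≥ 110: provided.
Firm 1 (pledges 60, payoff 23): dropping to 0 → total 50, payoff 0. No gain.
Firm 2 (pledges 0, payoff 83): pledging 50 → total 160, payoff 33. No gain.
Firm 3 (pledges 50, payoff 33): dropping to 0 → total 60, payoff 0. No gain.

Yes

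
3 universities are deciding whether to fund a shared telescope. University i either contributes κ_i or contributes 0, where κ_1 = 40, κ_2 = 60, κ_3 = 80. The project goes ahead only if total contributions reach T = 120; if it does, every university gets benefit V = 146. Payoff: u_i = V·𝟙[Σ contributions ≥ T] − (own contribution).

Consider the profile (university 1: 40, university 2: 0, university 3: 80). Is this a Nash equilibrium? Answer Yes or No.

Total = 120 ≥ 120: provided.
University 1 (pledges 40, payoff 106): dropping to 0 → total 80, payoff 0. No gain.
University 2 (pledges 0, payoff 146): pledging 60 → total 180, payoff 86. No gain.
University 3 (pledges 80, payoff 66): dropping to 0 → total 40, payoff 0. No gain.

Yes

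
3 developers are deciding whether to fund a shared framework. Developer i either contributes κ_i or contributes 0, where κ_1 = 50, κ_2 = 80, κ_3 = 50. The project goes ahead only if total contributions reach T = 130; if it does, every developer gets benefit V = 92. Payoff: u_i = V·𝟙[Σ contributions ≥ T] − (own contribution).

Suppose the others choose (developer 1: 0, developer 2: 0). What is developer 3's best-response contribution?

Others' total = 0. Even contributing 50 gives 50 < 130: no benefit either way.
Best response: 0.

0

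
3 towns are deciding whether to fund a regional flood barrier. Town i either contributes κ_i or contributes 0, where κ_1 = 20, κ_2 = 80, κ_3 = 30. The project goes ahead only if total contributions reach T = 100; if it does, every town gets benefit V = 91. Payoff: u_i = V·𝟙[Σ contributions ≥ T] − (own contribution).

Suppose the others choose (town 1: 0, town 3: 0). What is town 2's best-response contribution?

Others' total = 0. Even contributing 80 gives 80 < 100: no benefit either way.
Best response: 0.

0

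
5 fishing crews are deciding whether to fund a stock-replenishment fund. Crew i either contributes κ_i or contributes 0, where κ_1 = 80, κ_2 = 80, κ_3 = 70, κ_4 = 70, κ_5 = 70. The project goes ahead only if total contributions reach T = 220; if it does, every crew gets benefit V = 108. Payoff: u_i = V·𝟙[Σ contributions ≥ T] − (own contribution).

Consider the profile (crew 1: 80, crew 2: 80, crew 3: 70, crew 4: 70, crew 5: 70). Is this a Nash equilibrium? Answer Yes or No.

Total = 370 ≥ 220: provided.
Crew 1 (pledges 80, payoff 28): dropping to 0 → total 290, payoff 108. Profitable deviation.

No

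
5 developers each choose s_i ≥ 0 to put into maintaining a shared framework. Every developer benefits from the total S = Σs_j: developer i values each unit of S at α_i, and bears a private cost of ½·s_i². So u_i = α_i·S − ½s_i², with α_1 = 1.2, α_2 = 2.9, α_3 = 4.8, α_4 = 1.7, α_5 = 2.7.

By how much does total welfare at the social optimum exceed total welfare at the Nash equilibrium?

Developer i's FOC: ∂u_i/∂s_i = α_i − s_i = 0, so s_i* = α_i.
NE contributions = (1.2, 2.9, 4.8, 1.7, 2.7); S = 13.3.
W^NE = (Σα)·S − ½Σα_i² = 13.3² − ½·43.07 = 155.355.
Planner sets s_i = Σα_j = 13.3 for every i, so S^SO = 5·13.3 = 66.5.
W^SO = (Σα)·S^SO − ½·5·(Σα)² = (5/2)·13.3² = 442.225.
Deadweight loss = W^SO − W^NE = 286.87.

286.87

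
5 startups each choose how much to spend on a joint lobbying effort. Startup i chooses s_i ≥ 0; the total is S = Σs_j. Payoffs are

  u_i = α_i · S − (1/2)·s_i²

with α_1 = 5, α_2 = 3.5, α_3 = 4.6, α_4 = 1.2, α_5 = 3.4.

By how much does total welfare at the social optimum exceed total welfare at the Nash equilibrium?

Startup i's FOC: ∂u_i/∂s_i = α_i − s_i = 0, so s_i* = α_i.
NE contributions = (5, 3.5, 4.6, 1.2, 3.4); S = 17.7.
W^NE = (Σα)·S − ½Σα_i² = 17.7² − ½·71.41 = 277.585.
Planner sets s_i = Σα_j = 17.7 for every i, so S^SO = 5·17.7 = 88.5.
W^SO = (Σα)·S^SO − ½·5·(Σα)² = (5/2)·17.7² = 783.225.
Deadweight loss = W^SO − W^NE = 505.64.

505.64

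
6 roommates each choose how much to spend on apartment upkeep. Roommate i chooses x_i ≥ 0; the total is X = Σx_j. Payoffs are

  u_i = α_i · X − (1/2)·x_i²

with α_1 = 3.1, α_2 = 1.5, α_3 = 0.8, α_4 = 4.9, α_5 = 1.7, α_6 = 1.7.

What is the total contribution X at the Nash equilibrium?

13.7

Roommate i's FOC: ∂u_i/∂x_i = α_i − x_i = 0, so x_i* = α_i.
NE contributions = (3.1, 1.5, 0.8, 4.9, 1.7, 1.7); X = 13.7.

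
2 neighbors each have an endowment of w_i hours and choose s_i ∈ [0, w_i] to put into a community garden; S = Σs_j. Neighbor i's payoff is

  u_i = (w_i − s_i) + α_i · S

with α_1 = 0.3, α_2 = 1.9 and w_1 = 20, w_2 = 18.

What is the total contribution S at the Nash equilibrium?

∂u_i/∂s_i = α_i − 1, so neighbor i contributes w_i if α_i > 1, else 0.
α_i > 1 for i ∈ {2}; NE contributions (0, 18), S = 18.

18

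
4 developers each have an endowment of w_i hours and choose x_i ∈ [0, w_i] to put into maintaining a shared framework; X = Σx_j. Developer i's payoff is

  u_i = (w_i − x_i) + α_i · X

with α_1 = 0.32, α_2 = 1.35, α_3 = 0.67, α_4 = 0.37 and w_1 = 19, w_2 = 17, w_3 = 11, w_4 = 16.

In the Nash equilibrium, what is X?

17

∂u_i/∂x_i = α_i − 1, so developer i contributes w_i if α_i > 1, else 0.
α_i > 1 for i ∈ {2}; NE contributions (0, 17, 0, 0), X = 17.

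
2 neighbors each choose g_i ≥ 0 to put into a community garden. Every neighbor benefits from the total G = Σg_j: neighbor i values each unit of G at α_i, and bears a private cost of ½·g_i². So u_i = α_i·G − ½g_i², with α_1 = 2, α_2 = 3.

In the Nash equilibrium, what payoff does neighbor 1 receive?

Neighbor i's FOC: ∂u_i/∂g_i = α_i − g_i = 0, so g_i* = α_i.
NE contributions = (2, 3); G = 5.
u_1 = α_1·G − ½·(g_1)² = 2·5 − ½·2² = 8.

8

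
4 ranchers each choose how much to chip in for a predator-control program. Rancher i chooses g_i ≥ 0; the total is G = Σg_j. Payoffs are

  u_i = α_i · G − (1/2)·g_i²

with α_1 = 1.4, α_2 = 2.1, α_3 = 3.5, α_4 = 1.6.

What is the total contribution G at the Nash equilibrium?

8.6

Rancher i's FOC: ∂u_i/∂g_i = α_i − g_i = 0, so g_i* = α_i.
NE contributions = (1.4, 2.1, 3.5, 1.6); G = 8.6.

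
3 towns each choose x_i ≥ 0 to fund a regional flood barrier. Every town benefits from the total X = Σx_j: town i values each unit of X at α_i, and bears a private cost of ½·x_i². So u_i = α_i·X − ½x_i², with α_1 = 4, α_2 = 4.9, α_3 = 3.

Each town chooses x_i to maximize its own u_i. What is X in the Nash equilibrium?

Town i's FOC: ∂u_i/∂x_i = α_i − x_i = 0, so x_i* = α_i.
NE contributions = (4, 4.9, 3); X = 11.9.

11.9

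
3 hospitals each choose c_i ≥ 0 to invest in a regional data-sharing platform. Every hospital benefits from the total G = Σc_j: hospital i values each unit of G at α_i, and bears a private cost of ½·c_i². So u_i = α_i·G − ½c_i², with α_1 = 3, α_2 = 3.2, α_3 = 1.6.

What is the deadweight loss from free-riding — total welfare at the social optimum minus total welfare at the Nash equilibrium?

41.32

Hospital i's FOC: ∂u_i/∂c_i = α_i − c_i = 0, so c_i* = α_i.
NE contributions = (3, 3.2, 1.6); G = 7.8.
W^NE = (Σα)·G − ½Σα_i² = 7.8² − ½·21.8 = 49.94.
Planner sets c_i = Σα_j = 7.8 for every i, so G^SO = 3·7.8 = 23.4.
W^SO = (Σα)·G^SO − ½·3·(Σα)² = (3/2)·7.8² = 91.26.
Deadweight loss = W^SO − W^NE = 41.32.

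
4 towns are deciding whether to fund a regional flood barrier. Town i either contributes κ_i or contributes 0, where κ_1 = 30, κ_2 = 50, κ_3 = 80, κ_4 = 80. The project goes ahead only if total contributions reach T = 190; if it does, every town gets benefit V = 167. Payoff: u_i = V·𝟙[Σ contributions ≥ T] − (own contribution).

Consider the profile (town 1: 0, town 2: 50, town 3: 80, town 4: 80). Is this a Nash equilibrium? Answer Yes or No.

Total = 210 ≥ 190: provided.
Town 1 (pledges 0, payoff 167): pledging 30 → total 240, payoff 137. No gain.
Town 2 (pledges 50, payoff 117): dropping to 0 → total 160, payoff 0. No gain.
Town 3 (pledges 80, payoff 87): dropping to 0 → total 130, payoff 0. No gain.
Town 4 (pledges 80, payoff 87): dropping to 0 → total 130, payoff 0. No gain.

Yes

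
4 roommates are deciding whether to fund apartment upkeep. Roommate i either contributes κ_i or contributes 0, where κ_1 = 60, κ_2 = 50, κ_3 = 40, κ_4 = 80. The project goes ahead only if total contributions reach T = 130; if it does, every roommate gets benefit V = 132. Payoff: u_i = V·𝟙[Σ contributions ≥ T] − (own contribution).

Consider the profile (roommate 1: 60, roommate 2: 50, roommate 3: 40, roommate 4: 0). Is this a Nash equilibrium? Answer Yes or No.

Yes

Total = 150 ≥ 130: provided.
Roommate 1 (pledges 60, payoff 72): dropping to 0 → total 90, payoff 0. No gain.
Roommate 2 (pledges 50, payoff 82): dropping to 0 → total 100, payoff 0. No gain.
Roommate 3 (pledges 40, payoff 92): dropping to 0 → total 110, payoff 0. No gain.
Roommate 4 (pledges 0, payoff 132): pledging 80 → total 230, payoff 52. No gain.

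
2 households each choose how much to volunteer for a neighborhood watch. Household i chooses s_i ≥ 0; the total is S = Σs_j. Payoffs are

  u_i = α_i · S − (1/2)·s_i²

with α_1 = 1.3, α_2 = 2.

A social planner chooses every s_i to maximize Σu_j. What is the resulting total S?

6.6

Planner FOC: ∂(Σu_j)/∂s_i = (Σα_j) − s_i = 0, so s_i^SO = Σα_j = 3.3 for every i; S^SO = 6.6.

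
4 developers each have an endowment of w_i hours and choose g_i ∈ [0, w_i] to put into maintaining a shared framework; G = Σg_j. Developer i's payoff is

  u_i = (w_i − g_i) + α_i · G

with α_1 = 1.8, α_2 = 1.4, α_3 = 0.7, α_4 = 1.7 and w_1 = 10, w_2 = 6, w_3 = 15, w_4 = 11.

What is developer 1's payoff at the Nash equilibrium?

∂u_i/∂g_i = α_i − 1, so developer i contributes w_i if α_i > 1, else 0.
α_i > 1 for i ∈ {1, 2, 4}; NE contributions (10, 6, 0, 11), G = 27.
u_1 = (10 − 10) + 1.8·27 = 48.6.

48.6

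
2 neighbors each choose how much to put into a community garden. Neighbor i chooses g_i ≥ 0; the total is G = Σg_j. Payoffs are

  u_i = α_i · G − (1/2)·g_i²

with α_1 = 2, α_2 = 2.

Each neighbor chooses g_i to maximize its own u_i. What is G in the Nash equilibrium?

Neighbor i's FOC: ∂u_i/∂g_i = α_i − g_i = 0, so g_i* = α_i.
NE contributions = (2, 2); G = 4.

4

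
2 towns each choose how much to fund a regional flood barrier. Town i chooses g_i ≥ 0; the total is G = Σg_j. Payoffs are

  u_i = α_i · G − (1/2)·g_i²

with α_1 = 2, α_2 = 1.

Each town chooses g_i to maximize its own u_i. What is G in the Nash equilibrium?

Town i's FOC: ∂u_i/∂g_i = α_i − g_i = 0, so g_i* = α_i.
NE contributions = (2, 1); G = 3.

3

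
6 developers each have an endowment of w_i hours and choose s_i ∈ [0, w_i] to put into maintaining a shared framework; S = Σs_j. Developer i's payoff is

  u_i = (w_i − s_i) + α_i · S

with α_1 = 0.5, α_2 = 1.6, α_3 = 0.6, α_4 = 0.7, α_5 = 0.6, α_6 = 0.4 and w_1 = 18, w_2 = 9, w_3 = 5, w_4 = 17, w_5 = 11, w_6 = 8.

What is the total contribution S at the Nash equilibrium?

∂u_i/∂s_i = α_i − 1, so developer i contributes w_i if α_i > 1, else 0.
α_i > 1 for i ∈ {2}; NE contributions (0, 9, 0, 0, 0, 0), S = 9.

9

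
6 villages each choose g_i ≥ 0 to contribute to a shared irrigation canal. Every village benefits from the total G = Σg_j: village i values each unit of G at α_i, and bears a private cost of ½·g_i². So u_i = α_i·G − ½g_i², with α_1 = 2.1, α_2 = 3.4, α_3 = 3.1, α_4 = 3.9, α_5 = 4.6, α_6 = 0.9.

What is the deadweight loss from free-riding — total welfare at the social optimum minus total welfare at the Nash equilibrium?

679.38

Village i's FOC: ∂u_i/∂g_i = α_i − g_i = 0, so g_i* = α_i.
NE contributions = (2.1, 3.4, 3.1, 3.9, 4.6, 0.9); G = 18.
W^NE = (Σα)·G − ½Σα_i² = 18² − ½·62.76 = 292.62.
Planner sets g_i = Σα_j = 18 for every i, so G^SO = 6·18 = 108.
W^SO = (Σα)·G^SO − ½·6·(Σα)² = (6/2)·18² = 972.
Deadweight loss = W^SO − W^NE = 679.38.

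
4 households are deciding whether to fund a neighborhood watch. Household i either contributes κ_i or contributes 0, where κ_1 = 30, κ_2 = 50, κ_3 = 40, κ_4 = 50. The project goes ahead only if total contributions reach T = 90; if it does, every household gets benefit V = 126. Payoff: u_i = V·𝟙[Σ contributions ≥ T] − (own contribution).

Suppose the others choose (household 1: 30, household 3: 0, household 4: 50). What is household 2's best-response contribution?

Others' total = 80. Contributing 50 brings total to 130 ≥ 90: gain V − κ_2 = 76.
Best response: 50.

50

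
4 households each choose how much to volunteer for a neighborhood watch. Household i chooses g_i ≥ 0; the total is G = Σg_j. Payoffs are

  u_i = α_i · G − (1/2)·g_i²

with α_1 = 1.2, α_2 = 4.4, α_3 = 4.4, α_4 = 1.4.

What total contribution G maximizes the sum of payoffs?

45.6

Planner FOC: ∂(Σu_j)/∂g_i = (Σα_j) − g_i = 0, so g_i^SO = Σα_j = 11.4 for every i; G^SO = 45.6.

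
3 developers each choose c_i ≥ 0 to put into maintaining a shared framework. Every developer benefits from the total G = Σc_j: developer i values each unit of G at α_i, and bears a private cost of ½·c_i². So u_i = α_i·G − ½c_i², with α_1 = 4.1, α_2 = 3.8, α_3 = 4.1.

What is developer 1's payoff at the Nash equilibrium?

Developer i's FOC: ∂u_i/∂c_i = α_i − c_i = 0, so c_i* = α_i.
NE contributions = (4.1, 3.8, 4.1); G = 12.
u_1 = α_1·G − ½·(c_1)² = 4.1·12 − ½·4.1² = 40.795.

40.795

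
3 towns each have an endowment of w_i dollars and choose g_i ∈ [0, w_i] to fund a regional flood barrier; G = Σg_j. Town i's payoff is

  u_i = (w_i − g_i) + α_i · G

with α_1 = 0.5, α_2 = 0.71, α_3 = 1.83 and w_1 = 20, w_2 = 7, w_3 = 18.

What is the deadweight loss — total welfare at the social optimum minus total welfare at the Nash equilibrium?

∂u_i/∂g_i = α_i − 1, so town i contributes w_i if α_i > 1, else 0.
α_i > 1 for i ∈ {3}; NE contributions (0, 0, 18), G = 18.
W^NE = Σw_i − G^NE + (Σα_i)·G^NE = 45 + 2.04·18 = 81.72.
Planner: ∂(Σu_j)/∂g_i = Σα_j − 1 = 2.04 > 0, so everyone contributes w_i; G^SO = 45, W^SO = 45 + 2.04·45 = 136.8.
Deadweight loss = 55.08.

55.08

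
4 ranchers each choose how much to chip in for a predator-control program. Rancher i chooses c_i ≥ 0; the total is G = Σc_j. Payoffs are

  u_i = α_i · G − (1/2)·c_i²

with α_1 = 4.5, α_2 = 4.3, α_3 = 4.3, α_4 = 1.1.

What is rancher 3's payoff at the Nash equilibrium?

Rancher i's FOC: ∂u_i/∂c_i = α_i − c_i = 0, so c_i* = α_i.
NE contributions = (4.5, 4.3, 4.3, 1.1); G = 14.2.
u_3 = α_3·G − ½·(c_3)² = 4.3·14.2 − ½·4.3² = 51.815.

51.815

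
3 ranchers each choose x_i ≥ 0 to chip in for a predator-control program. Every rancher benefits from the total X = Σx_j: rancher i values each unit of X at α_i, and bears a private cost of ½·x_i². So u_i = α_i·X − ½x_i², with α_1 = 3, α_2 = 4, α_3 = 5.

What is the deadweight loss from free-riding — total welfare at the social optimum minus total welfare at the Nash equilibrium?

Rancher i's FOC: ∂u_i/∂x_i = α_i − x_i = 0, so x_i* = α_i.
NE contributions = (3, 4, 5); X = 12.
W^NE = (Σα)·X − ½Σα_i² = 12² − ½·50 = 119.
Planner sets x_i = Σα_j = 12 for every i, so X^SO = 3·12 = 36.
W^SO = (Σα)·X^SO − ½·3·(Σα)² = (3/2)·12² = 216.
Deadweight loss = W^SO − W^NE = 97.

97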